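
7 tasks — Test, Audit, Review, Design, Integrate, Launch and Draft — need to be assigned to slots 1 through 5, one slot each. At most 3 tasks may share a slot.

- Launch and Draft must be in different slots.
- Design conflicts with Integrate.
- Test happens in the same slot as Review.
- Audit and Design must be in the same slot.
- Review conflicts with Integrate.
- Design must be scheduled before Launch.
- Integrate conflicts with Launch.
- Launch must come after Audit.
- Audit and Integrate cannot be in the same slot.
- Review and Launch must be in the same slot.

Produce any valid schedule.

Launch=2; Design=1; Draft=1; Integrate=3; Audit=1; Review=2; Test=2

Checking: Design(1) before Launch(2); Audit(1) before Launch(2); Review(2) != Integrate(3); Launch(2) != Draft(1); Integrate(3) != Launch(2); Audit(1) != Integrate(3); Design(1) != Integrate(3); Audit = Design = 1; Review = Launch = 2; Test = Review = 2; max 3 per slot (cap 3).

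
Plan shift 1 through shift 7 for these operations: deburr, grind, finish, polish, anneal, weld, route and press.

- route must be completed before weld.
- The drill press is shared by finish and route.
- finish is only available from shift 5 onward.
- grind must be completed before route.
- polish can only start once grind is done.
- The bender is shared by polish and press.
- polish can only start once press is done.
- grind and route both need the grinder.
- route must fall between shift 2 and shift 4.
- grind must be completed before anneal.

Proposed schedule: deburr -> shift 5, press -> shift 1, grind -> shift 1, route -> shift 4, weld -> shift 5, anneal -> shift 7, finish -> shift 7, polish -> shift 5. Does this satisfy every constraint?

route must fall between shift 2 and shift 4 — holds.
polish can only start once press is done — holds.
route must be completed before weld — holds.
The bender is shared by polish and press — holds.
The drill press is shared by finish and route — holds.
grind must be completed before anneal — holds.
finish is only available from shift 5 onward — holds.
polish can only start once grind is done — holds.
grind and route both need the grinder — holds.
grind must be completed before route — holds.

Yes, all constraints hold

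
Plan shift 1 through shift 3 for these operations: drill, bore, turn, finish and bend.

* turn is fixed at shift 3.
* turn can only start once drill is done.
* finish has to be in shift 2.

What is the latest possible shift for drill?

shift 2

Downstream work caps drill at shift 2.
drill at shift 2 is achievable: bend=shift 1; bore=shift 1; finish=shift 2; drill=shift 2; turn=shift 3.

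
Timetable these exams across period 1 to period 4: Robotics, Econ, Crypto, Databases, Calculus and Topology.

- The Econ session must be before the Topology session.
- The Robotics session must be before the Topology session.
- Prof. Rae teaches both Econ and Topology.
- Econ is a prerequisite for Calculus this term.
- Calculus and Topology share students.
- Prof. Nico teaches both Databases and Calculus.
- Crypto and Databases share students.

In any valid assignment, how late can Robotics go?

period 3

Downstream work caps Robotics at period 3.
Robotics at period 3 is achievable: Databases -> period 3; Calculus -> period 2; Robotics -> period 3; Econ -> period 1; Topology -> period 4; Crypto -> period 1.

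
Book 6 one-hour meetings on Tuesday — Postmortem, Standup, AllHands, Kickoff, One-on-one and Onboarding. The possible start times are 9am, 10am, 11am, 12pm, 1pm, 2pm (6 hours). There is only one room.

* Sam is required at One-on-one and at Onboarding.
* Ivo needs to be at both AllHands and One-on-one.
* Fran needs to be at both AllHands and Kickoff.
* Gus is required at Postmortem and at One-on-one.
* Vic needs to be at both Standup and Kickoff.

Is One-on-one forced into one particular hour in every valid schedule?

One-on-one can be 9am (e.g. Postmortem=10am; Kickoff=1pm; Standup=11am; One-on-one=9am; Onboarding=2pm; AllHands=12pm) or 10am (e.g. Standup -> 11am; Onboarding -> 2pm; Kickoff -> 1pm; Postmortem -> 9am; One-on-one -> 10am; AllHands -> 12pm).

No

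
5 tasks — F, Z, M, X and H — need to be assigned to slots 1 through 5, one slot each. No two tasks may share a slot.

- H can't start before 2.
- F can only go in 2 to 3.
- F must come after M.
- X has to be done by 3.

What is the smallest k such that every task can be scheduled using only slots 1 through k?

5 slots

The precedence chain requires at least 2 distinct slots.
With at most 1 per slot and 5 tasks, at least 5 slots are needed.
5 works (last occupied slot: 5): for example M=1; X=3; H=4; F=2; Z=5.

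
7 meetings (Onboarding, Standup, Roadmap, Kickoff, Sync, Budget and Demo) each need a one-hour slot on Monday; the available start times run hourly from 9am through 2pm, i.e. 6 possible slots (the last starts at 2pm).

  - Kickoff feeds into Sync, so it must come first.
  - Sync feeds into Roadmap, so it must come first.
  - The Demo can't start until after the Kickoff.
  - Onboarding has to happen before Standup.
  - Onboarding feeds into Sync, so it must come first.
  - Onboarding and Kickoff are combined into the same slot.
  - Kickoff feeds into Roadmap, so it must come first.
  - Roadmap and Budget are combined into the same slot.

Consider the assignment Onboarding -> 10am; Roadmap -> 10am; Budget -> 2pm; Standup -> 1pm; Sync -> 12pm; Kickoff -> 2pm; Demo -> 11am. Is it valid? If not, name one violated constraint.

No. Kickoff feeds into Roadmap, so it must come first is not satisfied.

Sync feeds into Roadmap, so it must come first — violated.
Onboarding and Kickoff are combined into the same slot — violated.
The Demo can't start until after the Kickoff — violated.
Onboarding has to happen before Standup — holds.
Kickoff feeds into Roadmap, so it must come first — violated.
Onboarding feeds into Sync, so it must come first — holds.
Roadmap and Budget are combined into the same slot — violated.
Kickoff feeds into Sync, so it must come first — violated.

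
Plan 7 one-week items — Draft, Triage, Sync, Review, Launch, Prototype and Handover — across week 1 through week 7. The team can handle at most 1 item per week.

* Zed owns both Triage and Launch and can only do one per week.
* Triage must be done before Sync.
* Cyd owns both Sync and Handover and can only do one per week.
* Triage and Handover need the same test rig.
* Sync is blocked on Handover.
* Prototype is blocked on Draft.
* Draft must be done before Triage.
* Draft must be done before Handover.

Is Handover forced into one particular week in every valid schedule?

No

Handover can be week 2 (e.g. Sync -> week 4; Triage -> week 3; Launch -> week 7; Handover -> week 2; Prototype -> week 5; Review -> week 6; Draft -> week 1) or week 3 (e.g. Launch=week 7, Prototype=week 5, Draft=week 1, Handover=week 3, Sync=week 4, Triage=week 2, Review=week 6).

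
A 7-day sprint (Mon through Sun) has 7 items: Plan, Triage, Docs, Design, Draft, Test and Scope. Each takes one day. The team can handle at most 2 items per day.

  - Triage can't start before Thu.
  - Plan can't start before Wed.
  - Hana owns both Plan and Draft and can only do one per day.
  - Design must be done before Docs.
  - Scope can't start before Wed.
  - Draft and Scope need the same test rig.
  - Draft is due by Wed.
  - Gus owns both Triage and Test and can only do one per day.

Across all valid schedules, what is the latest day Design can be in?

Sat

Downstream work caps Design at Sat.
Design at Sat is achievable: Design in Sat; Scope in Wed; Draft in Mon; Triage in Thu; Plan in Wed; Docs in Sun; Test in Mon.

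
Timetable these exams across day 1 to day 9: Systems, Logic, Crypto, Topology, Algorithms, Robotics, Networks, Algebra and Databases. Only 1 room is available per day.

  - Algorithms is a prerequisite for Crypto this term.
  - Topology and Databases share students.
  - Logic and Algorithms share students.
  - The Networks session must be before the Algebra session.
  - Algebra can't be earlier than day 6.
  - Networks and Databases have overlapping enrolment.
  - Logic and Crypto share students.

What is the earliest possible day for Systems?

day 1

Systems at day 1 is achievable: Networks in day 4; Databases in day 9; Algebra in day 6; Topology in day 7; Logic in day 5; Algorithms in day 2; Systems in day 1; Crypto in day 3; Robotics in day 8.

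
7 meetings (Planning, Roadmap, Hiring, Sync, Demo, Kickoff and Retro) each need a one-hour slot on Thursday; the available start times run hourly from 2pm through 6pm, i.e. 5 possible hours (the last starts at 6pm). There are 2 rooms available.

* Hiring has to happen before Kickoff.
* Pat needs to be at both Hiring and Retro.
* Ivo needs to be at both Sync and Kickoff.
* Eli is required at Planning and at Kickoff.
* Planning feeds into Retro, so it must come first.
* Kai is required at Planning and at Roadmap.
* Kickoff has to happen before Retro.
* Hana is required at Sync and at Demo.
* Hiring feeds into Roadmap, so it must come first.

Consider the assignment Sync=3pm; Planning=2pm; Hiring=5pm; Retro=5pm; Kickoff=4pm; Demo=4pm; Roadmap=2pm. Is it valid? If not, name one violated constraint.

No — it violates: Hiring feeds into Roadmap, so it must come first

Hiring has to happen before Kickoff — violated.
Eli is required at Planning and at Kickoff — holds.
Kai is required at Planning and at Roadmap — violated.
Planning feeds into Retro, so it must come first — holds.
Hiring feeds into Roadmap, so it must come first — violated.
Kickoff has to happen before Retro — holds.
There are 2 rooms available — holds.
Pat needs to be at both Hiring and Retro — violated.
Ivo needs to be at both Sync and Kickoff — holds.
Hana is required at Sync and at Demo — holds.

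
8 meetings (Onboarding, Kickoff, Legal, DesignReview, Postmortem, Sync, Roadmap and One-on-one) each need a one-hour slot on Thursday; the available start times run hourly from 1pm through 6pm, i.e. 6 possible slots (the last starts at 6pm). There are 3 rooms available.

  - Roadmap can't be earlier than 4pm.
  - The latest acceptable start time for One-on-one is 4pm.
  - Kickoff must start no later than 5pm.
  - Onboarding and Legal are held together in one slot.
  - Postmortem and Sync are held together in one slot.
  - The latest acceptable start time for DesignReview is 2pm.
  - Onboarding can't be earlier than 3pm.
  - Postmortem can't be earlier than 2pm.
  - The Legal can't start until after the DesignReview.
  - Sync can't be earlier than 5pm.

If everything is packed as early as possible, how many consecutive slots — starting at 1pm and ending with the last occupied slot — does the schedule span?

The precedence chain requires at least 2 distinct slots.
With at most 3 per slot and 8 meetings, at least 3 slots are needed.
Sync can't be placed before 5pm — that is slot 5 counting from 1pm — so the schedule must run through at least 5 slots.
5 works (last occupied slot: 5pm): for example One-on-one=1pm, Onboarding=3pm, DesignReview=1pm, Sync=5pm, Kickoff=1pm, Postmortem=5pm, Legal=3pm, Roadmap=4pm.

5 slots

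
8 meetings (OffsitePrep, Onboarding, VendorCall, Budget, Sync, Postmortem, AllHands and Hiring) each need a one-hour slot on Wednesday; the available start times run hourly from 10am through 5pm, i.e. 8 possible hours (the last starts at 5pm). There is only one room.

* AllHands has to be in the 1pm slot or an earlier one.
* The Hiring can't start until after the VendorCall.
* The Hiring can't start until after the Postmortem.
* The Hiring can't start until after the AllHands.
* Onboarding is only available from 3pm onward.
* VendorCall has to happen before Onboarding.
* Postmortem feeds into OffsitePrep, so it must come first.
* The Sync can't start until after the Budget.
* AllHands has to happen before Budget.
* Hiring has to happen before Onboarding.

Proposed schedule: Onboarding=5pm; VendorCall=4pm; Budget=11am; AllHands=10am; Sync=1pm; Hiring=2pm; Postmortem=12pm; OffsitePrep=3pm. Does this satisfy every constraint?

No — it violates: The Hiring can't start until after the VendorCall

AllHands has to be in the 1pm slot or an earlier one — holds.
Hiring has to happen before Onboarding — holds.
The Hiring can't start until after the VendorCall — violated.
Postmortem feeds into OffsitePrep, so it must come first — holds.
Onboarding is only available from 3pm onward — holds.
The Hiring can't start until after the AllHands — holds.
There is only one room — holds.
VendorCall has to happen before Onboarding — holds.
The Sync can't start until after the Budget — holds.
The Hiring can't start until after the Postmortem — holds.
AllHands has to happen before Budget — holds.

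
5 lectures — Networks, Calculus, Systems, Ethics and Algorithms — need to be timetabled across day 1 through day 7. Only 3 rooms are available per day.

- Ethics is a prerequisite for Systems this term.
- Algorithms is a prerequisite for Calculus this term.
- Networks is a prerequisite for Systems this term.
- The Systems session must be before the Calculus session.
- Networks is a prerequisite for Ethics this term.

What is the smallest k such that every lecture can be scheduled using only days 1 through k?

The precedence chain requires at least 4 distinct days.
With at most 3 per day and 5 lectures, at least 2 days are needed.
4 works (last occupied day: day 4): for example Algorithms -> day 1, Ethics -> day 2, Calculus -> day 4, Systems -> day 3, Networks -> day 1.

4 days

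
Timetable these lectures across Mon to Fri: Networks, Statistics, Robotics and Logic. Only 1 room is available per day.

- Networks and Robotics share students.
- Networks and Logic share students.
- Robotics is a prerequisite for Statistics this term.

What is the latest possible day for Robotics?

Downstream work caps Robotics at Thu.
Robotics at Thu is achievable: Statistics in Fri, Logic in Tue, Robotics in Thu, Networks in Mon.

Thu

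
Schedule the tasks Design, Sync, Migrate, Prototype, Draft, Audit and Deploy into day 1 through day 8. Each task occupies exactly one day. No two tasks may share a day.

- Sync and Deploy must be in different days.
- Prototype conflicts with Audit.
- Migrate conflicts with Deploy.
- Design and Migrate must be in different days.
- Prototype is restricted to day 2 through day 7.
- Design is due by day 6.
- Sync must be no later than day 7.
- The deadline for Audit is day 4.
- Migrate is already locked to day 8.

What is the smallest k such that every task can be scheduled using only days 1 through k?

8

With at most 1 per day and 7 tasks, at least 7 days are needed.
Migrate can't be placed before day 8, so the schedule must run through at least day 8.
8 works (last occupied day: day 8): for example Prototype -> day 3, Migrate -> day 8, Sync -> day 4, Draft -> day 5, Design -> day 2, Deploy -> day 6, Audit -> day 1.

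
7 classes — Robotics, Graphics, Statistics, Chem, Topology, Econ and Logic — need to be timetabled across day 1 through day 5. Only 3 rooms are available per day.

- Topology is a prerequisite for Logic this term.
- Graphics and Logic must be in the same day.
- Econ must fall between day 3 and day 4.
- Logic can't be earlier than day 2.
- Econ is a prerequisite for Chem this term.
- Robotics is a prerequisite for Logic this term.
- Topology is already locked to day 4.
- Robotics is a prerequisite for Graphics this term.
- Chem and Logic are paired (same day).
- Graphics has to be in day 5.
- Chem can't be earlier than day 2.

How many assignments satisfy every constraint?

31

Splitting on Robotics: it can be day 1 (8), day 2 (8), day 3 (8), day 4 (7). Listing each branch's schedules as (Graphics, Statistics, Chem, Topology, Econ, Logic) by day number:
Robotics=day 1: (5,1,5,4,3,5) (5,1,5,4,4,5) (5,2,5,4,3,5) (5,2,5,4,4,5) (5,3,5,4,3,5) (5,3,5,4,4,5) (5,4,5,4,3,5) (5,4,5,4,4,5) — 8.
Robotics=day 2: (5,1,5,4,3,5) (5,1,5,4,4,5) (5,2,5,4,3,5) (5,2,5,4,4,5) (5,3,5,4,3,5) (5,3,5,4,4,5) (5,4,5,4,3,5) (5,4,5,4,4,5) — 8.
Robotics=day 3: (5,1,5,4,3,5) (5,1,5,4,4,5) (5,2,5,4,3,5) (5,2,5,4,4,5) (5,3,5,4,3,5) (5,3,5,4,4,5) (5,4,5,4,3,5) (5,4,5,4,4,5) — 8.
Robotics=day 4: (5,1,5,4,3,5) (5,1,5,4,4,5) (5,2,5,4,3,5) (5,2,5,4,4,5) (5,3,5,4,3,5) (5,3,5,4,4,5) (5,4,5,4,3,5) — 7.
Summing: 8 + 8 + 8 + 7 = 31.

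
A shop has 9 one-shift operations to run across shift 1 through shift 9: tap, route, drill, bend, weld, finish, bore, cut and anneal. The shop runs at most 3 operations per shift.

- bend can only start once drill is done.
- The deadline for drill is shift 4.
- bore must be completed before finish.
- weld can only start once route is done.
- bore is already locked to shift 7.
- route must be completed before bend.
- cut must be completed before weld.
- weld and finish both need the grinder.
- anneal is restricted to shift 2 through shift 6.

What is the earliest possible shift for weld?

Precedence pushes weld to at least shift 2.
weld at shift 2 is achievable: route -> shift 1, anneal -> shift 2, drill -> shift 1, bend -> shift 2, weld -> shift 2, bore -> shift 7, cut -> shift 1, tap -> shift 3, finish -> shift 8.

shift 2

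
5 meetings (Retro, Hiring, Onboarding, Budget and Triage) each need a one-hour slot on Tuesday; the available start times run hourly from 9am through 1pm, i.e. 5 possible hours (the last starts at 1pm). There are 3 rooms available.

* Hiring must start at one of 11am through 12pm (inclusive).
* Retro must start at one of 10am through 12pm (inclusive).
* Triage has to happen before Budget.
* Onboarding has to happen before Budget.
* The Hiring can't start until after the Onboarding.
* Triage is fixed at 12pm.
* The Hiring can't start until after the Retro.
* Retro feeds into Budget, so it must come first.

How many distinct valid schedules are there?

8

Splitting on Retro: it can be 10am (5), 11am (3). Listing each branch's schedules as (Hiring, Onboarding, Budget, Triage):
Retro=10am: (11am,9am,1pm,12pm) (11am,10am,1pm,12pm) (12pm,9am,1pm,12pm) (12pm,10am,1pm,12pm) (12pm,11am,1pm,12pm) — 5.
Retro=11am: (12pm,9am,1pm,12pm) (12pm,10am,1pm,12pm) (12pm,11am,1pm,12pm) — 3.
Summing: 5 + 3 = 8.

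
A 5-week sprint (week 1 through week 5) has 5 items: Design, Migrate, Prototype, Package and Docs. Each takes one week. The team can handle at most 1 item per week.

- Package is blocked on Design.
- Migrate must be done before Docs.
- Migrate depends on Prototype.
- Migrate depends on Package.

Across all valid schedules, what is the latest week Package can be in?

week 3

Precedence pushes Package to at least week 2; downstream work caps Package at week 3.
Package at week 3 is achievable: Design -> week 1; Docs -> week 5; Package -> week 3; Migrate -> week 4; Prototype -> week 2.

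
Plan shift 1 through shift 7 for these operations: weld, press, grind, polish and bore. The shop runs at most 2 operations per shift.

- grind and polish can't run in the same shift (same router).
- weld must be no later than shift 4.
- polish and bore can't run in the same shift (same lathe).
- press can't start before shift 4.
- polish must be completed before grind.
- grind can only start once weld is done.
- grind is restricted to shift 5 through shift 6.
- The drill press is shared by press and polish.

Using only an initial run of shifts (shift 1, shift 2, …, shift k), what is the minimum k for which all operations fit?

The precedence chain requires at least 2 distinct shifts.
With at most 2 per shift and 5 operations, at least 3 shifts are needed.
grind can't be placed before shift 5, so the schedule must run through at least shift 5.
5 works (last occupied shift: shift 5): for example grind -> shift 5; polish -> shift 1; press -> shift 4; weld -> shift 1; bore -> shift 2.

5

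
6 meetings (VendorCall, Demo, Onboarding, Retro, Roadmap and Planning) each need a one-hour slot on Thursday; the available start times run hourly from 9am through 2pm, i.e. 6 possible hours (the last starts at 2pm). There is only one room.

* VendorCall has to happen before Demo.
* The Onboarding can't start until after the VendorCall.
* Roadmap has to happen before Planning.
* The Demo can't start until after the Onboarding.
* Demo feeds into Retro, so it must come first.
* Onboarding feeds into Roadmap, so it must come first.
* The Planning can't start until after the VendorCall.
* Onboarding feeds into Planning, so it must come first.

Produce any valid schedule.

Onboarding -> 10am, Retro -> 2pm, Demo -> 11am, VendorCall -> 9am, Roadmap -> 12pm, Planning -> 1pm

Checking: Onboarding(10am) before Planning(1pm); VendorCall(9am) before Planning(1pm); VendorCall(9am) before Onboarding(10am); Onboarding(10am) before Roadmap(12pm); VendorCall(9am) before Demo(11am); Roadmap(12pm) before Planning(1pm); Onboarding(10am) before Demo(11am); Demo(11am) before Retro(2pm); max 1 per hour (cap 1).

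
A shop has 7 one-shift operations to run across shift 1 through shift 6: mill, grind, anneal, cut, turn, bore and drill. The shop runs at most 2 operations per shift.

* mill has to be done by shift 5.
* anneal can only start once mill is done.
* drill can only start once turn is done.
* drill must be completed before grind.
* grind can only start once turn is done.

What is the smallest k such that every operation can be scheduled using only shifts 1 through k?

4

The precedence chain requires at least 3 distinct shifts.
With at most 2 per shift and 7 operations, at least 4 shifts are needed.
4 works (last occupied shift: shift 4): for example drill=shift 2; anneal=shift 2; grind=shift 3; mill=shift 1; bore=shift 4; cut=shift 3; turn=shift 1.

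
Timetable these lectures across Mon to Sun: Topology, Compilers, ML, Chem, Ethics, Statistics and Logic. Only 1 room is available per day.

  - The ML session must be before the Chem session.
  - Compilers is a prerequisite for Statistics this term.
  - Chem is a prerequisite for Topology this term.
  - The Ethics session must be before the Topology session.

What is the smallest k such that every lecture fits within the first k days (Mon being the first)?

The precedence chain requires at least 3 distinct days.
With at most 1 per day and 7 lectures, at least 7 days are needed.
7 works (last occupied day: Sun): for example Compilers in Fri, Logic in Sun, Ethics in Wed, Topology in Thu, Chem in Tue, ML in Mon, Statistics in Sat.

7 days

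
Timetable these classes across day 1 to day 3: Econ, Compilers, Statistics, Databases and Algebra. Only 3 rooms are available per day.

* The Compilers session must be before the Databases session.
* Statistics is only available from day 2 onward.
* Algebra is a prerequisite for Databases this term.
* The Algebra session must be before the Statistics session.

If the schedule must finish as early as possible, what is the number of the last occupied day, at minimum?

The precedence chain requires at least 2 distinct days.
With at most 3 per day and 5 classes, at least 2 days are needed.
2 works (last occupied day: day 2): for example Databases -> day 2, Statistics -> day 2, Econ -> day 1, Algebra -> day 1, Compilers -> day 1.

day 2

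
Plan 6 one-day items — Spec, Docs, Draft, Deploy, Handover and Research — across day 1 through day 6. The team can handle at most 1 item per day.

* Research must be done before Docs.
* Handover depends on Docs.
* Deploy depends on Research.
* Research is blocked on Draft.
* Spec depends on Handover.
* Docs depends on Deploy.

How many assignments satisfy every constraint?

1

Enumerating: Draft=day 1, Handover=day 5, Deploy=day 3, Docs=day 4, Research=day 2, Spec=day 6.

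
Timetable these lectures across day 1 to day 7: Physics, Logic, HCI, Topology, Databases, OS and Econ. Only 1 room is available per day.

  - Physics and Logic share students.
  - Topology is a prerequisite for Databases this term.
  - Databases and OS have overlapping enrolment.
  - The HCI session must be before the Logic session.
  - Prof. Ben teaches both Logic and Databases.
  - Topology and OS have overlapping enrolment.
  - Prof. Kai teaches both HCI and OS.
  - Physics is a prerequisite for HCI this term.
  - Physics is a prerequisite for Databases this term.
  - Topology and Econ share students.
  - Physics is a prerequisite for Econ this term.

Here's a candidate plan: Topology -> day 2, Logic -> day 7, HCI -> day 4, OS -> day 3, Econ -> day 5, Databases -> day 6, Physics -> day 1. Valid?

The HCI session must be before the Logic session — holds.
Prof. Ben teaches both Logic and Databases — holds.
Physics is a prerequisite for Econ this term — holds.
Physics and Logic share students — holds.
Topology and Econ share students — holds.
Physics is a prerequisite for Databases this term — holds.
Topology and OS have overlapping enrolment — holds.
Physics is a prerequisite for HCI this term — holds.
Prof. Kai teaches both HCI and OS — holds.
Databases and OS have overlapping enrolment — holds.
Only 1 room is available per day — holds.
Topology is a prerequisite for Databases this term — holds.

Yes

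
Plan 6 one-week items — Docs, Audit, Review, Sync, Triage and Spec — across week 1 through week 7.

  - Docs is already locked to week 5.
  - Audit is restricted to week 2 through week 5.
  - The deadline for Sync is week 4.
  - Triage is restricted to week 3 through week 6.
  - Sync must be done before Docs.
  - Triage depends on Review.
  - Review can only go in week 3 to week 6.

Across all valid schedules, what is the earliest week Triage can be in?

Triage is available from week 3; precedence pushes Triage to at least week 4; Triage's own window allows nothing later than week 6.
Triage at week 4 is achievable: Spec in week 1, Triage in week 4, Audit in week 2, Sync in week 1, Review in week 3, Docs in week 5.

week 4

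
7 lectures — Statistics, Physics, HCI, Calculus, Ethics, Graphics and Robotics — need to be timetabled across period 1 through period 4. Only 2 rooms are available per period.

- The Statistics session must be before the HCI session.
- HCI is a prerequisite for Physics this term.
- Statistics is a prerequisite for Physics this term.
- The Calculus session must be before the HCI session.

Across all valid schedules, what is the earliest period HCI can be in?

Precedence pushes HCI to at least period 2; downstream work caps HCI at period 3.
HCI at period 2 is achievable: Graphics=period 3; Statistics=period 1; HCI=period 2; Physics=period 3; Robotics=period 4; Ethics=period 2; Calculus=period 1.

period 2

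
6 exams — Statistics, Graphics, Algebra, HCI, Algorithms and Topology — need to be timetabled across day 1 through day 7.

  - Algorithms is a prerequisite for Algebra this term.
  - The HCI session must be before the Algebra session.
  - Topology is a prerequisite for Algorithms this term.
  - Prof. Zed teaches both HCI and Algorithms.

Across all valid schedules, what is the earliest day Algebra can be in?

day 3

Precedence pushes Algebra to at least day 3.
Algebra at day 3 is achievable: HCI -> day 1; Statistics -> day 1; Graphics -> day 1; Algorithms -> day 2; Topology -> day 1; Algebra -> day 3.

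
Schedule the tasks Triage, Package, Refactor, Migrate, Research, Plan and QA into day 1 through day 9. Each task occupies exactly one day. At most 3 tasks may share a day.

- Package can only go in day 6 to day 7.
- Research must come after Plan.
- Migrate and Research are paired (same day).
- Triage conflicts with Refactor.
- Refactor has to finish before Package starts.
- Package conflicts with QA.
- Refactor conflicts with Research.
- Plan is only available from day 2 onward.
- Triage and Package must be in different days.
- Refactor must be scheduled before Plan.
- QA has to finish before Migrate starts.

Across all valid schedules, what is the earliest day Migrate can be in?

day 3

Migrate must be in the same day as Research, which can't be before day 3, so Migrate is at least day 3.
Migrate at day 3 is achievable: Refactor in day 1; Migrate in day 3; Package in day 6; Research in day 3; Triage in day 2; QA in day 1; Plan in day 2.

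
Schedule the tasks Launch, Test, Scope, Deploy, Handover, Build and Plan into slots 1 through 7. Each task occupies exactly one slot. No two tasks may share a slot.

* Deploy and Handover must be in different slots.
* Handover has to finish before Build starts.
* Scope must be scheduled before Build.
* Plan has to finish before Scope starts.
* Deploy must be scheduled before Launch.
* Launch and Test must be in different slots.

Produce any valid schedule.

Handover in 3, Test in 7, Plan in 1, Scope in 2, Build in 4, Deploy in 5, Launch in 6

Checking: Handover(3) before Build(4); Plan(1) before Scope(2); Scope(2) before Build(4); Deploy(5) before Launch(6); Launch(6) != Test(7); Deploy(5) != Handover(3); max 1 per slot (cap 1).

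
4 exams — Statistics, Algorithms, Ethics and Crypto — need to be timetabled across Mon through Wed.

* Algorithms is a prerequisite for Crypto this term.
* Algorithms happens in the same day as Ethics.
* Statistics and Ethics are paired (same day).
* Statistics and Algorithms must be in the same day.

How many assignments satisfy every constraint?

Enumerating: Algorithms in Mon, Ethics in Mon, Crypto in Tue, Statistics in Mon | Ethics in Mon, Algorithms in Mon, Crypto in Wed, Statistics in Mon | Ethics=Tue, Algorithms=Tue, Statistics=Tue, Crypto=Wed.

3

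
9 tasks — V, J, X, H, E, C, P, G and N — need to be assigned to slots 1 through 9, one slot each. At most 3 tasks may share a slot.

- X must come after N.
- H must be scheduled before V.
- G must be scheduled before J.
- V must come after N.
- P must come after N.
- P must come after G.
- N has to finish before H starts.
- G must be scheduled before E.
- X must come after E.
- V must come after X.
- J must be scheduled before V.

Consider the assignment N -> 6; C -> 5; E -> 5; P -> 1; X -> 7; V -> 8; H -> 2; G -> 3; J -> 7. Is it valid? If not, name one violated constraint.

H must be scheduled before V — holds.
P must come after N — violated.
N has to finish before H starts — violated.
X must come after N — holds.
J must be scheduled before V — holds.
V must come after N — holds.
V must come after X — holds.
G must be scheduled before E — holds.
At most 3 tasks may share a slot — holds.
P must come after G — violated.
X must come after E — holds.
G must be scheduled before J — holds.

Invalid. P must come after N.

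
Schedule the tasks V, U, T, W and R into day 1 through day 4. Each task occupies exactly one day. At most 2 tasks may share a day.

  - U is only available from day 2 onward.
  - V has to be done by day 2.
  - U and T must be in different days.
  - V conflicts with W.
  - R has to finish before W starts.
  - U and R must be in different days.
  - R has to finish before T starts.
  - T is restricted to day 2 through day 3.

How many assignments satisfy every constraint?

Splitting on V: it can be day 1 (14), day 2 (10). Listing each branch's schedules as (U, T, W, R) by day number:
V=day 1: (2,3,2,1) (2,3,3,1) (2,3,4,1) (3,2,2,1) (3,2,3,1) (3,2,4,1) (4,2,2,1) (4,2,3,1) (4,2,4,1) (4,3,2,1) (4,3,3,1) (4,3,3,2) (4,3,4,1) (4,3,4,2) — 14.
V=day 2: (2,3,3,1) (2,3,4,1) (3,2,3,1) (3,2,4,1) (4,2,3,1) (4,2,4,1) (4,3,3,1) (4,3,3,2) (4,3,4,1) (4,3,4,2) — 10.
Summing: 14 + 10 = 24.

24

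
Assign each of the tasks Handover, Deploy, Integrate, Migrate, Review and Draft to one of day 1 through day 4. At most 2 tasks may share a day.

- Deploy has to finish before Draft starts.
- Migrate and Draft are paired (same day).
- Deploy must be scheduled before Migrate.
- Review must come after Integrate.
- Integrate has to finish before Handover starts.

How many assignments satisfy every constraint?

26

Splitting on Handover: it can be day 2 (8), day 3 (9), day 4 (9). Listing each branch's schedules as (Deploy, Integrate, Migrate, Review, Draft) by day number:
Handover=day 2: (1,1,3,2,3) (1,1,3,4,3) (1,1,4,2,4) (1,1,4,3,4) (2,1,3,4,3) (2,1,4,3,4) (3,1,4,2,4) (3,1,4,3,4) — 8.
Handover=day 3: (1,1,2,3,2) (1,1,2,4,2) (1,1,4,2,4) (1,1,4,3,4) (1,2,4,3,4) (2,1,4,2,4) (2,1,4,3,4) (2,2,4,3,4) (3,1,4,2,4) — 9.
Handover=day 4: (1,1,2,3,2) (1,1,2,4,2) (1,1,3,2,3) (1,1,3,4,3) (1,2,3,4,3) (1,3,2,4,2) (2,1,3,2,3) (2,1,3,4,3) (2,2,3,4,3) — 9.
Summing: 8 + 9 + 9 = 26.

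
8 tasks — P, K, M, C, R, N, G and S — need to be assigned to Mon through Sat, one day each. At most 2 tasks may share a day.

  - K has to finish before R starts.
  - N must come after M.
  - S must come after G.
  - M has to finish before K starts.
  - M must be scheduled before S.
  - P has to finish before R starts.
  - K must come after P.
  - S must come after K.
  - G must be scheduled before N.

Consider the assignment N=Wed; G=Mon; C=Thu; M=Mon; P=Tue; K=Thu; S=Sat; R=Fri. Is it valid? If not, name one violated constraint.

Yes

M must be scheduled before S — holds.
At most 2 tasks may share a day — holds.
N must come after M — holds.
K must come after P — holds.
G must be scheduled before N — holds.
S must come after K — holds.
M has to finish before K starts — holds.
P has to finish before R starts — holds.
K has to finish before R starts — holds.
S must come after G — holds.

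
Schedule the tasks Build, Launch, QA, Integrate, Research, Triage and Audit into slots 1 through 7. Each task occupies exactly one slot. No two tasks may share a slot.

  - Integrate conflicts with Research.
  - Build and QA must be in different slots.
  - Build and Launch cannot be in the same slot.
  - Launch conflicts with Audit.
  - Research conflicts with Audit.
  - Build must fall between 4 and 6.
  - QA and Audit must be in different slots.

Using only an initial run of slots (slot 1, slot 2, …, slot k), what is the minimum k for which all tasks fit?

With at most 1 per slot and 7 tasks, at least 7 slots are needed.
Build can't be placed before 4, so the schedule must run through at least slot 4.
7 works (last occupied slot: 7): for example QA -> 2; Launch -> 1; Audit -> 7; Research -> 5; Integrate -> 3; Build -> 4; Triage -> 6.

7 slots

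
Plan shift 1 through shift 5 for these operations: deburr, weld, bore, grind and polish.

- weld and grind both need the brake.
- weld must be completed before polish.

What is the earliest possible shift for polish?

Precedence pushes polish to at least shift 2.
polish at shift 2 is achievable: deburr=shift 1; polish=shift 2; weld=shift 1; grind=shift 2; bore=shift 1.

shift 2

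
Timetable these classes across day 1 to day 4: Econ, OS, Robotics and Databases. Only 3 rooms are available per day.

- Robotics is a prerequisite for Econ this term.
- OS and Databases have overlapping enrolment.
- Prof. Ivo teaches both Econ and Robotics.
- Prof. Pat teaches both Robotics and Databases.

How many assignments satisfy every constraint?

Splitting on Econ: it can be day 2 (9), day 3 (18), day 4 (27). Listing each branch's schedules as (OS, Robotics, Databases) by day number:
Econ=day 2: (1,1,2) (1,1,3) (1,1,4) (2,1,3) (2,1,4) (3,1,2) (3,1,4) (4,1,2) (4,1,3) — 9.
Econ=day 3: (1,1,2) (1,1,3) (1,1,4) (1,2,3) (1,2,4) (2,1,3) (2,1,4) (2,2,1) (2,2,3) (2,2,4) (3,1,2) (3,1,4) (3,2,1) (3,2,4) (4,1,2) (4,1,3) (4,2,1) (4,2,3) — 18.
Econ=day 4: (1,1,2) (1,1,3) (1,1,4) (1,2,3) (1,2,4) (1,3,2) (1,3,4) (2,1,3) (2,1,4) (2,2,1) (2,2,3) (2,2,4) (2,3,1) (2,3,4) (3,1,2) (3,1,4) (3,2,1) (3,2,4) (3,3,1) (3,3,2) (3,3,4) (4,1,2) (4,1,3) (4,2,1) (4,2,3) (4,3,1) (4,3,2) — 27.
Summing: 9 + 18 + 27 = 54.

54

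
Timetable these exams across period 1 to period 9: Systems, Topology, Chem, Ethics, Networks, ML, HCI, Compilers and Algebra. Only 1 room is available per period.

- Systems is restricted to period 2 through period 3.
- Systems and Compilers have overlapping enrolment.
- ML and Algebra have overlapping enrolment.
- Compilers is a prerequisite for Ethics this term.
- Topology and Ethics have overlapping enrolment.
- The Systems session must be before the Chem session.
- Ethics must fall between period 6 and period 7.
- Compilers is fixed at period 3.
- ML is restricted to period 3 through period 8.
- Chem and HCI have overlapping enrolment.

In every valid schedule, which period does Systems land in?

period 2

Systems's window is period 2–period 3.
Compilers is fixed at period 3, and Systems can't share a period with Compilers.
So Systems must be period 2.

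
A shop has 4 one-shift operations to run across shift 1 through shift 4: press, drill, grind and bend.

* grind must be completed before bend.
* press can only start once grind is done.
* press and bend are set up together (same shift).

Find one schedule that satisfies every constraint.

drill -> shift 1; grind -> shift 1; press -> shift 2; bend -> shift 2

Checking: grind(shift 1) before bend(shift 2); grind(shift 1) before press(shift 2); press = bend = shift 2.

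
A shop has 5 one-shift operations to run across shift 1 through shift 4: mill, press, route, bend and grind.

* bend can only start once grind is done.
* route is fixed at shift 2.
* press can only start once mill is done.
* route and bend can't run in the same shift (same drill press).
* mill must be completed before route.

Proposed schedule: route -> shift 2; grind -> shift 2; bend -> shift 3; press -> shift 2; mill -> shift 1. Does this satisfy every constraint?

route is fixed at shift 2 — holds.
press can only start once mill is done — holds.
mill must be completed before route — holds.
route and bend can't run in the same shift (same drill press) — holds.
bend can only start once grind is done — holds.

Yes, all constraints hold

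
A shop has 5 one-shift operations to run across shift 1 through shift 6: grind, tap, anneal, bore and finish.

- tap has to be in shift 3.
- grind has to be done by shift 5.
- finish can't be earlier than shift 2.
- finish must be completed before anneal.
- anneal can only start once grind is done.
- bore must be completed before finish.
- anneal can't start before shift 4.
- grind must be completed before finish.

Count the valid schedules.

Splitting on grind: it can be shift 1 (19), shift 2 (16), shift 3 (10), shift 4 (4). Listing each branch's schedules as (tap, anneal, bore, finish) by shift number:
grind=shift 1: (3,4,1,2) (3,4,1,3) (3,4,2,3) (3,5,1,2) (3,5,1,3) (3,5,1,4) (3,5,2,3) (3,5,2,4) (3,5,3,4) (3,6,1,2) (3,6,1,3) (3,6,1,4) (3,6,1,5) (3,6,2,3) (3,6,2,4) (3,6,2,5) (3,6,3,4) (3,6,3,5) (3,6,4,5) — 19.
grind=shift 2: (3,4,1,3) (3,4,2,3) (3,5,1,3) (3,5,1,4) (3,5,2,3) (3,5,2,4) (3,5,3,4) (3,6,1,3) (3,6,1,4) (3,6,1,5) (3,6,2,3) (3,6,2,4) (3,6,2,5) (3,6,3,4) (3,6,3,5) (3,6,4,5) — 16.
grind=shift 3: (3,5,1,4) (3,5,2,4) (3,5,3,4) (3,6,1,4) (3,6,1,5) (3,6,2,4) (3,6,2,5) (3,6,3,4) (3,6,3,5) (3,6,4,5) — 10.
grind=shift 4: (3,6,1,5) (3,6,2,5) (3,6,3,5) (3,6,4,5) — 4.
Summing: 19 + 16 + 10 + 4 = 49.

49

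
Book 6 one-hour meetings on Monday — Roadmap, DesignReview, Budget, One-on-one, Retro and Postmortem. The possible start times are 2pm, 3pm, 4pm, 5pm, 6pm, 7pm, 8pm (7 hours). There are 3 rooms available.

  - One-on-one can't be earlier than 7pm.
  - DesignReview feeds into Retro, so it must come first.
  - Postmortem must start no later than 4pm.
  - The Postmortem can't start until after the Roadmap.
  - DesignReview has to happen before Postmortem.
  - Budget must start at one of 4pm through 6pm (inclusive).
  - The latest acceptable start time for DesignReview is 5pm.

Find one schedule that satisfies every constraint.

Postmortem in 3pm, Roadmap in 2pm, Retro in 3pm, One-on-one in 7pm, Budget in 4pm, DesignReview in 2pm

Checking: DesignReview(2pm) before Postmortem(3pm); DesignReview(2pm) before Retro(3pm); Roadmap(2pm) before Postmortem(3pm); One-on-one=7pm in [7pm,8pm]; Postmortem=3pm in [2pm,4pm]; DesignReview=2pm in [2pm,5pm]; Budget=4pm in [4pm,6pm]; max 2 per hour (cap 3).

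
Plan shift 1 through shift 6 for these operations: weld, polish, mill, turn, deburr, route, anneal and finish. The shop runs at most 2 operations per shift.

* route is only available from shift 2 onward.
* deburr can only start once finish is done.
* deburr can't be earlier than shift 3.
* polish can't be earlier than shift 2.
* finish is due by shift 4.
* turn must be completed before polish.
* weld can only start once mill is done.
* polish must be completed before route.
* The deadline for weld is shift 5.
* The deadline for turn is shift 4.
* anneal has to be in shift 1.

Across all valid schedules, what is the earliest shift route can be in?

shift 3

Route is available from shift 2; precedence pushes route to at least shift 3.
route at shift 3 is achievable: polish=shift 2, mill=shift 4, anneal=shift 1, route=shift 3, turn=shift 1, finish=shift 2, deburr=shift 3, weld=shift 5.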